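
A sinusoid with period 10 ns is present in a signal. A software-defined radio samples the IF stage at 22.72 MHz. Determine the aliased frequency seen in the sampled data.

T = 10 ns → f = 1/T = 100 MHz.
100 MHz mod fs = 9.12 MHz.
9.12 MHz ≤ fs/2 = 11.36 MHz, appears at 9.12 MHz.

9.12 MHz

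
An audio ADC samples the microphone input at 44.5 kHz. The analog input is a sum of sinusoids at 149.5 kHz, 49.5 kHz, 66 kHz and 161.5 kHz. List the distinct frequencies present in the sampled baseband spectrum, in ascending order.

5 kHz, 16 kHz, 16.5 kHz, 21.5 kHz

fs/2 = 22.25 kHz.
149.5 kHz mod fs = 16 kHz.
16 kHz ≤ fs/2 = 22.25 kHz, appears at 16 kHz.
49.5 kHz mod fs = 5 kHz.
5 kHz ≤ fs/2 = 22.25 kHz, appears at 5 kHz.
66 kHz mod fs = 21.5 kHz.
21.5 kHz ≤ fs/2 = 22.25 kHz, appears at 21.5 kHz.
161.5 kHz mod fs = 28 kHz.
28 kHz > fs/2 = 22.25 kHz, folds to fs − 28 kHz = 16.5 kHz.
Distinct values: {5 kHz, 16 kHz, 16.5 kHz, 21.5 kHz}.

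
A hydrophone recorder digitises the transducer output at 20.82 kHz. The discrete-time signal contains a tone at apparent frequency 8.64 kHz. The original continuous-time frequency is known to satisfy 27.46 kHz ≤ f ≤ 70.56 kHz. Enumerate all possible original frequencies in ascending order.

Frequencies that alias to 8.64 kHz are k·fs ± 8.64 kHz for integer k ≥ 0.
k=0: 8.64 kHz.
k=1: 12.18 kHz, 29.46 kHz.
k=2: 33 kHz, 50.28 kHz.
k=3: 53.82 kHz, 71.1 kHz.
k=4: 74.64 kHz, 91.92 kHz.
Within [27.46 kHz, 70.56 kHz]: 29.46 kHz, 33 kHz, 50.28 kHz, 53.82 kHz.

29.46 kHz, 33 kHz, 50.28 kHz, 53.82 kHz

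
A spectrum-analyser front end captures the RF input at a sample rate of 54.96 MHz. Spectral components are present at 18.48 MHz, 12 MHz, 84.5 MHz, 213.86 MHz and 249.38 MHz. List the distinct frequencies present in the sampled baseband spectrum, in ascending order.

5.98 MHz, 12 MHz, 18.48 MHz, 25.42 MHz

fs/2 = 27.48 MHz.
18.48 MHz ≤ fs/2 = 27.48 MHz, passes unchanged.
12 MHz ≤ fs/2 = 27.48 MHz, passes unchanged.
84.5 MHz mod fs = 29.54 MHz.
29.54 MHz > fs/2 = 27.48 MHz, folds to fs − 29.54 MHz = 25.42 MHz.
213.86 MHz mod fs = 48.98 MHz.
48.98 MHz > fs/2 = 27.48 MHz, folds to fs − 48.98 MHz = 5.98 MHz.
249.38 MHz mod fs = 29.54 MHz.
29.54 MHz > fs/2 = 27.48 MHz, folds to fs − 29.54 MHz = 25.42 MHz.
Distinct values: {5.98 MHz, 12 MHz, 18.48 MHz, 25.42 MHz}.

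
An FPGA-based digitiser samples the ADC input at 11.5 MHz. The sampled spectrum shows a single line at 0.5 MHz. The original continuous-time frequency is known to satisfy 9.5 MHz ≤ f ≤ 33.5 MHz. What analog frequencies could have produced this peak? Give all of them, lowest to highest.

Frequencies that alias to 0.5 MHz are k·fs ± 0.5 MHz for integer k ≥ 0.
k=0: 0.5 MHz.
k=1: 11 MHz, 12 MHz.
k=2: 22.5 MHz, 23.5 MHz.
k=3: 34 MHz, 35 MHz.
Within [9.5 MHz, 33.5 MHz]: 11 MHz, 12 MHz, 22.5 MHz, 23.5 MHz.

11 MHz, 12 MHz, 22.5 MHz, 23.5 MHz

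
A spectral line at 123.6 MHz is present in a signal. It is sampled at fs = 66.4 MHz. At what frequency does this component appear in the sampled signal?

9.2 MHz

123.6 MHz mod fs = 57.2 MHz.
57.2 MHz > fs/2 = 33.2 MHz, folds to fs − 57.2 MHz = 9.2 MHz.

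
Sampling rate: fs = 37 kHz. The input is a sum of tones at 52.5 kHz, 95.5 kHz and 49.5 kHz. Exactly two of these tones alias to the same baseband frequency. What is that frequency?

fs/2 = 18.5 kHz.
52.5 kHz mod fs = 15.5 kHz.
15.5 kHz ≤ fs/2 = 18.5 kHz, appears at 15.5 kHz.
95.5 kHz mod fs = 21.5 kHz.
21.5 kHz > fs/2 = 18.5 kHz, folds to fs − 21.5 kHz = 15.5 kHz.
49.5 kHz mod fs = 12.5 kHz.
12.5 kHz ≤ fs/2 = 18.5 kHz, appears at 12.5 kHz.
52.5 kHz and 95.5 kHz both map to 15.5 kHz.

15.5 kHz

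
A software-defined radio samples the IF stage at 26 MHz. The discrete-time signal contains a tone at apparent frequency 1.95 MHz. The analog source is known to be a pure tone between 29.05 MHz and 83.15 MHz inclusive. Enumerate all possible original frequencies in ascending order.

Frequencies that alias to 1.95 MHz are k·fs ± 1.95 MHz for integer k ≥ 0.
k=0: 1.95 MHz.
k=1: 24.05 MHz, 27.95 MHz.
k=2: 50.05 MHz, 53.95 MHz.
k=3: 76.05 MHz, 79.95 MHz.
k=4: 102.05 MHz, 105.95 MHz.
Within [29.05 MHz, 83.15 MHz]: 50.05 MHz, 53.95 MHz, 76.05 MHz, 79.95 MHz.

50.05 MHz, 53.95 MHz, 76.05 MHz, 79.95 MHz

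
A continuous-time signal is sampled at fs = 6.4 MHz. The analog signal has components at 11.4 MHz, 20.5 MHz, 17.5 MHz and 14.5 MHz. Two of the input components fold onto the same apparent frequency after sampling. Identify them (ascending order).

14.5 MHz, 17.5 MHz

fs/2 = 3.2 MHz.
11.4 MHz mod fs = 5 MHz.
5 MHz > fs/2 = 3.2 MHz, folds to fs − 5 MHz = 1.4 MHz.
20.5 MHz mod fs = 1.3 MHz.
1.3 MHz ≤ fs/2 = 3.2 MHz, appears at 1.3 MHz.
17.5 MHz mod fs = 4.7 MHz.
4.7 MHz > fs/2 = 3.2 MHz, folds to fs − 4.7 MHz = 1.7 MHz.
14.5 MHz mod fs = 1.7 MHz.
1.7 MHz ≤ fs/2 = 3.2 MHz, appears at 1.7 MHz.
14.5 MHz and 17.5 MHz both map to 1.7 MHz.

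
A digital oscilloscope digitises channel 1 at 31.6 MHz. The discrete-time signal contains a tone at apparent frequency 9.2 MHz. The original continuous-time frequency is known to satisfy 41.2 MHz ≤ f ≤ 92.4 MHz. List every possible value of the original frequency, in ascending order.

54 MHz, 72.4 MHz, 85.6 MHz

Frequencies that alias to 9.2 MHz are k·fs ± 9.2 MHz for integer k ≥ 0.
k=0: 9.2 MHz.
k=1: 22.4 MHz, 40.8 MHz.
k=2: 54 MHz, 72.4 MHz.
k=3: 85.6 MHz, 104 MHz.
k=4: 117.2 MHz, 135.6 MHz.
Within [41.2 MHz, 92.4 MHz]: 54 MHz, 72.4 MHz, 85.6 MHz.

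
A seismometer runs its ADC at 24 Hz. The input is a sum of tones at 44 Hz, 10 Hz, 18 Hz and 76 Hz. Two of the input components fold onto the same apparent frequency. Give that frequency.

4 Hz

fs/2 = 12 Hz.
44 Hz mod fs = 20 Hz.
20 Hz > fs/2 = 12 Hz, folds to fs − 20 Hz = 4 Hz.
10 Hz ≤ fs/2 = 12 Hz, passes unchanged.
18 Hz > fs/2 = 12 Hz, folds to fs − 18 Hz = 6 Hz.
76 Hz mod fs = 4 Hz.
4 Hz ≤ fs/2 = 12 Hz, appears at 4 Hz.
44 Hz and 76 Hz both map to 4 Hz.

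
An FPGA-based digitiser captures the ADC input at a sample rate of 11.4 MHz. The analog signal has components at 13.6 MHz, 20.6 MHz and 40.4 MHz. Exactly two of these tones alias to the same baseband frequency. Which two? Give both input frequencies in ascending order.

13.6 MHz, 20.6 MHz

fs/2 = 5.7 MHz.
13.6 MHz mod fs = 2.2 MHz.
2.2 MHz ≤ fs/2 = 5.7 MHz, appears at 2.2 MHz.
20.6 MHz mod fs = 9.2 MHz.
9.2 MHz > fs/2 = 5.7 MHz, folds to fs − 9.2 MHz = 2.2 MHz.
40.4 MHz mod fs = 6.2 MHz.
6.2 MHz > fs/2 = 5.7 MHz, folds to fs − 6.2 MHz = 5.2 MHz.
13.6 MHz and 20.6 MHz both map to 2.2 MHz.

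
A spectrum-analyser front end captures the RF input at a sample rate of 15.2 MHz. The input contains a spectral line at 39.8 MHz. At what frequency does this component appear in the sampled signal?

39.8 MHz mod fs = 9.4 MHz.
9.4 MHz > fs/2 = 7.6 MHz, folds to fs − 9.4 MHz = 5.8 MHz.

5.8 MHz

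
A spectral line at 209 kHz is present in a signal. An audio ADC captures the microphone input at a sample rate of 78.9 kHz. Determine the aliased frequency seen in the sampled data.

209 kHz mod fs = 51.2 kHz.
51.2 kHz > fs/2 = 39.45 kHz, folds to fs − 51.2 kHz = 27.7 kHz.

27.7 kHz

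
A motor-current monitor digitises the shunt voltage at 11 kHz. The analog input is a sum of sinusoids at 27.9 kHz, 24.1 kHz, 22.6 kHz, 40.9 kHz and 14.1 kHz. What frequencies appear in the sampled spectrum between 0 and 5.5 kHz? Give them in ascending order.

0.6 kHz, 2.1 kHz, 3.1 kHz, 5.1 kHz

fs/2 = 5.5 kHz.
27.9 kHz mod fs = 5.9 kHz.
5.9 kHz > fs/2 = 5.5 kHz, folds to fs − 5.9 kHz = 5.1 kHz.
24.1 kHz mod fs = 2.1 kHz.
2.1 kHz ≤ fs/2 = 5.5 kHz, appears at 2.1 kHz.
22.6 kHz mod fs = 0.6 kHz.
0.6 kHz ≤ fs/2 = 5.5 kHz, appears at 0.6 kHz.
40.9 kHz mod fs = 7.9 kHz.
7.9 kHz > fs/2 = 5.5 kHz, folds to fs − 7.9 kHz = 3.1 kHz.
14.1 kHz mod fs = 3.1 kHz.
3.1 kHz ≤ fs/2 = 5.5 kHz, appears at 3.1 kHz.
Distinct values: {0.6 kHz, 2.1 kHz, 3.1 kHz, 5.1 kHz}.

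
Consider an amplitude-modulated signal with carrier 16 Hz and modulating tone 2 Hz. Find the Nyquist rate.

36 Hz

AM sidebands sit at fc ± fm = 14 Hz and 18 Hz.
Highest-frequency component: 18 Hz.
Nyquist rate = 2 × 18 Hz = 36 Hz.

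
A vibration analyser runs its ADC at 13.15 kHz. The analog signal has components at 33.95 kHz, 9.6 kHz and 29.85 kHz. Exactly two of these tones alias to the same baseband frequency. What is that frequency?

3.55 kHz

fs/2 = 6.575 kHz.
33.95 kHz mod fs = 7.65 kHz.
7.65 kHz > fs/2 = 6.575 kHz, folds to fs − 7.65 kHz = 5.5 kHz.
9.6 kHz > fs/2 = 6.575 kHz, folds to fs − 9.6 kHz = 3.55 kHz.
29.85 kHz mod fs = 3.55 kHz.
3.55 kHz ≤ fs/2 = 6.575 kHz, appears at 3.55 kHz.
9.6 kHz and 29.85 kHz both map to 3.55 kHz.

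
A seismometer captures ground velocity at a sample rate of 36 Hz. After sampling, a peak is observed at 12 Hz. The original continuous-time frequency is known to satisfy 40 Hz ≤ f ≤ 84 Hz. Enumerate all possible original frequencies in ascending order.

48 Hz, 60 Hz, 84 Hz

Frequencies that alias to 12 Hz are k·fs ± 12 Hz for integer k ≥ 0.
k=0: 12 Hz.
k=1: 24 Hz, 48 Hz.
k=2: 60 Hz, 84 Hz.
k=3: 96 Hz, 120 Hz.
Within [40 Hz, 84 Hz]: 48 Hz, 60 Hz, 84 Hz.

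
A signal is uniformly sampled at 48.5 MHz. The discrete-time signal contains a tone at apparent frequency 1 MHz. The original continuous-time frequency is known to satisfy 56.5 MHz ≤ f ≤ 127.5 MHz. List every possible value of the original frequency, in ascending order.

96 MHz, 98 MHz

Frequencies that alias to 1 MHz are k·fs ± 1 MHz for integer k ≥ 0.
k=0: 1 MHz.
k=1: 47.5 MHz, 49.5 MHz.
k=2: 96 MHz, 98 MHz.
k=3: 144.5 MHz, 146.5 MHz.
Within [56.5 MHz, 127.5 MHz]: 96 MHz, 98 MHz.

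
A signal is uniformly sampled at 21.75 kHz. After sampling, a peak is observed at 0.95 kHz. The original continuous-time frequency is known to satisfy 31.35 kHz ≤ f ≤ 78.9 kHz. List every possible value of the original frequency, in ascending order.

42.55 kHz, 44.45 kHz, 64.3 kHz, 66.2 kHz

Frequencies that alias to 0.95 kHz are k·fs ± 0.95 kHz for integer k ≥ 0.
k=0: 0.95 kHz.
k=1: 20.8 kHz, 22.7 kHz.
k=2: 42.55 kHz, 44.45 kHz.
k=3: 64.3 kHz, 66.2 kHz.
k=4: 86.05 kHz, 87.95 kHz.
Within [31.35 kHz, 78.9 kHz]: 42.55 kHz, 44.45 kHz, 64.3 kHz, 66.2 kHz.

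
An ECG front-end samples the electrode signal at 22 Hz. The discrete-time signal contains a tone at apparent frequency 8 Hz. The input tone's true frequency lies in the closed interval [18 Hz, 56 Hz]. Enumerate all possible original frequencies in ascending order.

30 Hz, 36 Hz, 52 Hz

Frequencies that alias to 8 Hz are k·fs ± 8 Hz for integer k ≥ 0.
k=0: 8 Hz.
k=1: 14 Hz, 30 Hz.
k=2: 36 Hz, 52 Hz.
k=3: 58 Hz, 74 Hz.
Within [18 Hz, 56 Hz]: 30 Hz, 36 Hz, 52 Hz.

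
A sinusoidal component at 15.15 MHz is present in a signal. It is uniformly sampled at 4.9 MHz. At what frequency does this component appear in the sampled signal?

15.15 MHz mod fs = 0.45 MHz.
0.45 MHz ≤ fs/2 = 2.45 MHz, appears at 0.45 MHz.

0.45 MHz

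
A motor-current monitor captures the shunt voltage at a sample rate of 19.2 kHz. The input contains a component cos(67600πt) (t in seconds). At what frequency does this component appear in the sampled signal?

ω = 67600π rad/s → f = ω/(2π) = 33800 Hz = 33.8 kHz.
33.8 kHz mod fs = 14.6 kHz.
14.6 kHz > fs/2 = 9.6 kHz, folds to fs − 14.6 kHz = 4.6 kHz.

4.6 kHz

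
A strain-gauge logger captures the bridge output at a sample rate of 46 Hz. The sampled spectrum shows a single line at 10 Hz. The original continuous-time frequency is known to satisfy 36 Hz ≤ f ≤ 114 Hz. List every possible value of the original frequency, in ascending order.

36 Hz, 56 Hz, 82 Hz, 102 Hz

Frequencies that alias to 10 Hz are k·fs ± 10 Hz for integer k ≥ 0.
k=0: 10 Hz.
k=1: 36 Hz, 56 Hz.
k=2: 82 Hz, 102 Hz.
k=3: 128 Hz, 148 Hz.
Within [36 Hz, 114 Hz]: 36 Hz, 56 Hz, 82 Hz, 102 Hz.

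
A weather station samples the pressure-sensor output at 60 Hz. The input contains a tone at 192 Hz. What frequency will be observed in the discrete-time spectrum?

12 Hz

192 Hz mod fs = 12 Hz.
12 Hz ≤ fs/2 = 30 Hz, appears at 12 Hz.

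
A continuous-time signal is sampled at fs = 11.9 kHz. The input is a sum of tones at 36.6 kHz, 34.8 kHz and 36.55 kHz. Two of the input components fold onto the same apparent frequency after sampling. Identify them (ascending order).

34.8 kHz, 36.6 kHz

fs/2 = 5.95 kHz.
36.6 kHz mod fs = 0.9 kHz.
0.9 kHz ≤ fs/2 = 5.95 kHz, appears at 0.9 kHz.
34.8 kHz mod fs = 11 kHz.
11 kHz > fs/2 = 5.95 kHz, folds to fs − 11 kHz = 0.9 kHz.
36.55 kHz mod fs = 0.85 kHz.
0.85 kHz ≤ fs/2 = 5.95 kHz, appears at 0.85 kHz.
34.8 kHz and 36.6 kHz both map to 0.9 kHz.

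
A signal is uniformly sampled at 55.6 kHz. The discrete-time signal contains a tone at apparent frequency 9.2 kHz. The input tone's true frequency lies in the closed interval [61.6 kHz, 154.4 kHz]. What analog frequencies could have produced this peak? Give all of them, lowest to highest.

64.8 kHz, 102 kHz, 120.4 kHz

Frequencies that alias to 9.2 kHz are k·fs ± 9.2 kHz for integer k ≥ 0.
k=0: 9.2 kHz.
k=1: 46.4 kHz, 64.8 kHz.
k=2: 102 kHz, 120.4 kHz.
k=3: 157.6 kHz, 176 kHz.
Within [61.6 kHz, 154.4 kHz]: 64.8 kHz, 102 kHz, 120.4 kHz.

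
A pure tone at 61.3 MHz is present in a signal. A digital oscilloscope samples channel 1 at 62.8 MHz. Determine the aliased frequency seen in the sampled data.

1.5 MHz

61.3 MHz > fs/2 = 31.4 MHz, folds to fs − 61.3 MHz = 1.5 MHz.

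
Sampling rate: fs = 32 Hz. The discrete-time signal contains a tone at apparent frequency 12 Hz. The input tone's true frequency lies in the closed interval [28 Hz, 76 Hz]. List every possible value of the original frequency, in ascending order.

44 Hz, 52 Hz, 76 Hz

Frequencies that alias to 12 Hz are k·fs ± 12 Hz for integer k ≥ 0.
k=0: 12 Hz.
k=1: 20 Hz, 44 Hz.
k=2: 52 Hz, 76 Hz.
k=3: 84 Hz, 108 Hz.
Within [28 Hz, 76 Hz]: 44 Hz, 52 Hz, 76 Hz.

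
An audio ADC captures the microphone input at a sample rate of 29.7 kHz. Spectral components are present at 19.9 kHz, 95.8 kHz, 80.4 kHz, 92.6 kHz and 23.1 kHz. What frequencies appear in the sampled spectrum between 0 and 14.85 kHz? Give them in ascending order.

3.5 kHz, 6.6 kHz, 6.7 kHz, 8.7 kHz, 9.8 kHz

fs/2 = 14.85 kHz.
19.9 kHz > fs/2 = 14.85 kHz, folds to fs − 19.9 kHz = 9.8 kHz.
95.8 kHz mod fs = 6.7 kHz.
6.7 kHz ≤ fs/2 = 14.85 kHz, appears at 6.7 kHz.
80.4 kHz mod fs = 21 kHz.
21 kHz > fs/2 = 14.85 kHz, folds to fs − 21 kHz = 8.7 kHz.
92.6 kHz mod fs = 3.5 kHz.
3.5 kHz ≤ fs/2 = 14.85 kHz, appears at 3.5 kHz.
23.1 kHz > fs/2 = 14.85 kHz, folds to fs − 23.1 kHz = 6.6 kHz.
Distinct values: {3.5 kHz, 6.6 kHz, 6.7 kHz, 8.7 kHz, 9.8 kHz}.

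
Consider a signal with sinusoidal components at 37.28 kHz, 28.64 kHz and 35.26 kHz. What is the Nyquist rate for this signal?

74.56 kHz

Highest-frequency component: 37.28 kHz.
Nyquist rate = 2 × 37.28 kHz = 74.56 kHz.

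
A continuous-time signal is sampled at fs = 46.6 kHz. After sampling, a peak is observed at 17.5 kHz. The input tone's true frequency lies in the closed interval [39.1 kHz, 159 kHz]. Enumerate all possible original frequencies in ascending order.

Frequencies that alias to 17.5 kHz are k·fs ± 17.5 kHz for integer k ≥ 0.
k=0: 17.5 kHz.
k=1: 29.1 kHz, 64.1 kHz.
k=2: 75.7 kHz, 110.7 kHz.
k=3: 122.3 kHz, 157.3 kHz.
k=4: 168.9 kHz, 203.9 kHz.
Within [39.1 kHz, 159 kHz]: 64.1 kHz, 75.7 kHz, 110.7 kHz, 122.3 kHz, 157.3 kHz.

64.1 kHz, 75.7 kHz, 110.7 kHz, 122.3 kHz, 157.3 kHz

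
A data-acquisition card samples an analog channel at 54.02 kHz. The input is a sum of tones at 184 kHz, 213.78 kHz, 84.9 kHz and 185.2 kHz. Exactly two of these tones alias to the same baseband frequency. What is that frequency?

23.14 kHz

fs/2 = 27.01 kHz.
184 kHz mod fs = 21.94 kHz.
21.94 kHz ≤ fs/2 = 27.01 kHz, appears at 21.94 kHz.
213.78 kHz mod fs = 51.72 kHz.
51.72 kHz > fs/2 = 27.01 kHz, folds to fs − 51.72 kHz = 2.3 kHz.
84.9 kHz mod fs = 30.88 kHz.
30.88 kHz > fs/2 = 27.01 kHz, folds to fs − 30.88 kHz = 23.14 kHz.
185.2 kHz mod fs = 23.14 kHz.
23.14 kHz ≤ fs/2 = 27.01 kHz, appears at 23.14 kHz.
84.9 kHz and 185.2 kHz both map to 23.14 kHz.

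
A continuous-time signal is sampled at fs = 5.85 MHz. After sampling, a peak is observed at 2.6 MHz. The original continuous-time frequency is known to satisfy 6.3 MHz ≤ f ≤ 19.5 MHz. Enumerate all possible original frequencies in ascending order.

8.45 MHz, 9.1 MHz, 14.3 MHz, 14.95 MHz

Frequencies that alias to 2.6 MHz are k·fs ± 2.6 MHz for integer k ≥ 0.
k=0: 2.6 MHz.
k=1: 3.25 MHz, 8.45 MHz.
k=2: 9.1 MHz, 14.3 MHz.
k=3: 14.95 MHz, 20.15 MHz.
k=4: 20.8 MHz, 26 MHz.
Within [6.3 MHz, 19.5 MHz]: 8.45 MHz, 9.1 MHz, 14.3 MHz, 14.95 MHz.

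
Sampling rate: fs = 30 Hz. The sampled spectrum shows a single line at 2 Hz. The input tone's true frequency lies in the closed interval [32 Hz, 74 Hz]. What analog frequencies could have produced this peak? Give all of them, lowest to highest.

32 Hz, 58 Hz, 62 Hz

Frequencies that alias to 2 Hz are k·fs ± 2 Hz for integer k ≥ 0.
k=0: 2 Hz.
k=1: 28 Hz, 32 Hz.
k=2: 58 Hz, 62 Hz.
k=3: 88 Hz, 92 Hz.
Within [32 Hz, 74 Hz]: 32 Hz, 58 Hz, 62 Hz.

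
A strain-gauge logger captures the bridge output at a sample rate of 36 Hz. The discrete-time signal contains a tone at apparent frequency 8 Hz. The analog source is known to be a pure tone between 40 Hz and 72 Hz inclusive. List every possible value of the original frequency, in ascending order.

Frequencies that alias to 8 Hz are k·fs ± 8 Hz for integer k ≥ 0.
k=0: 8 Hz.
k=1: 28 Hz, 44 Hz.
k=2: 64 Hz, 80 Hz.
k=3: 100 Hz, 116 Hz.
Within [40 Hz, 72 Hz]: 44 Hz, 64 Hz.

44 Hz, 64 Hz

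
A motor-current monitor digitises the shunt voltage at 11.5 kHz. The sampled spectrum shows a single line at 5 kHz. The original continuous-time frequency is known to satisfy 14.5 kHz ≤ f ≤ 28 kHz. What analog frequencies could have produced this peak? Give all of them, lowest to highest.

Frequencies that alias to 5 kHz are k·fs ± 5 kHz for integer k ≥ 0.
k=0: 5 kHz.
k=1: 6.5 kHz, 16.5 kHz.
k=2: 18 kHz, 28 kHz.
k=3: 29.5 kHz, 39.5 kHz.
Within [14.5 kHz, 28 kHz]: 16.5 kHz, 18 kHz, 28 kHz.

16.5 kHz, 18 kHz, 28 kHz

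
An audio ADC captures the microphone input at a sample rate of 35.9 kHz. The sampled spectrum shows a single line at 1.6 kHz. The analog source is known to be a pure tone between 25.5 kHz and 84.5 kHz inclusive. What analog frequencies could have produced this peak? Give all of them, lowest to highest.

34.3 kHz, 37.5 kHz, 70.2 kHz, 73.4 kHz

Frequencies that alias to 1.6 kHz are k·fs ± 1.6 kHz for integer k ≥ 0.
k=0: 1.6 kHz.
k=1: 34.3 kHz, 37.5 kHz.
k=2: 70.2 kHz, 73.4 kHz.
k=3: 106.1 kHz, 109.3 kHz.
Within [25.5 kHz, 84.5 kHz]: 34.3 kHz, 37.5 kHz, 70.2 kHz, 73.4 kHz.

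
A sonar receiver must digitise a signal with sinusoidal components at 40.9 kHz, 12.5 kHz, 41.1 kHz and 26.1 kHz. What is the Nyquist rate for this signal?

82.2 kHz

Highest-frequency component: 41.1 kHz.
Nyquist rate = 2 × 41.1 kHz = 82.2 kHz.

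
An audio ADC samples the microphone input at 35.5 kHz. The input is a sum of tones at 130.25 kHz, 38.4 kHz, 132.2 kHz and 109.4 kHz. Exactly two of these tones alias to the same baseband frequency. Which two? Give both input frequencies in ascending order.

38.4 kHz, 109.4 kHz

fs/2 = 17.75 kHz.
130.25 kHz mod fs = 23.75 kHz.
23.75 kHz > fs/2 = 17.75 kHz, folds to fs − 23.75 kHz = 11.75 kHz.
38.4 kHz mod fs = 2.9 kHz.
2.9 kHz ≤ fs/2 = 17.75 kHz, appears at 2.9 kHz.
132.2 kHz mod fs = 25.7 kHz.
25.7 kHz > fs/2 = 17.75 kHz, folds to fs − 25.7 kHz = 9.8 kHz.
109.4 kHz mod fs = 2.9 kHz.
2.9 kHz ≤ fs/2 = 17.75 kHz, appears at 2.9 kHz.
38.4 kHz and 109.4 kHz both map to 2.9 kHz.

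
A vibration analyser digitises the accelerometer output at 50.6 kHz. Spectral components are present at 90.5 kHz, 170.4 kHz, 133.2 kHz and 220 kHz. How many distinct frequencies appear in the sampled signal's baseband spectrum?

3

fs/2 = 25.3 kHz.
90.5 kHz mod fs = 39.9 kHz.
39.9 kHz > fs/2 = 25.3 kHz, folds to fs − 39.9 kHz = 10.7 kHz.
170.4 kHz mod fs = 18.6 kHz.
18.6 kHz ≤ fs/2 = 25.3 kHz, appears at 18.6 kHz.
133.2 kHz mod fs = 32 kHz.
32 kHz > fs/2 = 25.3 kHz, folds to fs − 32 kHz = 18.6 kHz.
220 kHz mod fs = 17.6 kHz.
17.6 kHz ≤ fs/2 = 25.3 kHz, appears at 17.6 kHz.
Distinct values: {10.7 kHz, 17.6 kHz, 18.6 kHz} → 3.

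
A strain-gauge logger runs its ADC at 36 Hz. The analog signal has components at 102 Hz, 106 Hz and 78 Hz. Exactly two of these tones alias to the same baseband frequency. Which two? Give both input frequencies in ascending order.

fs/2 = 18 Hz.
102 Hz mod fs = 30 Hz.
30 Hz > fs/2 = 18 Hz, folds to fs − 30 Hz = 6 Hz.
106 Hz mod fs = 34 Hz.
34 Hz > fs/2 = 18 Hz, folds to fs − 34 Hz = 2 Hz.
78 Hz mod fs = 6 Hz.
6 Hz ≤ fs/2 = 18 Hz, appears at 6 Hz.
78 Hz and 102 Hz both map to 6 Hz.

78 Hz, 102 Hz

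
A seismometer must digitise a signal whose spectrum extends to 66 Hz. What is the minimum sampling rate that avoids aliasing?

Nyquist rate = 2 × 66 Hz = 132 Hz.

132 Hz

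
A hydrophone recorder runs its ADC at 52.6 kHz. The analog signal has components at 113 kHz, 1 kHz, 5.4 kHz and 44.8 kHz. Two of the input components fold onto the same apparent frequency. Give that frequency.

7.8 kHz

fs/2 = 26.3 kHz.
113 kHz mod fs = 7.8 kHz.
7.8 kHz ≤ fs/2 = 26.3 kHz, appears at 7.8 kHz.
1 kHz ≤ fs/2 = 26.3 kHz, passes unchanged.
5.4 kHz ≤ fs/2 = 26.3 kHz, passes unchanged.
44.8 kHz > fs/2 = 26.3 kHz, folds to fs − 44.8 kHz = 7.8 kHz.
44.8 kHz and 113 kHz both map to 7.8 kHz.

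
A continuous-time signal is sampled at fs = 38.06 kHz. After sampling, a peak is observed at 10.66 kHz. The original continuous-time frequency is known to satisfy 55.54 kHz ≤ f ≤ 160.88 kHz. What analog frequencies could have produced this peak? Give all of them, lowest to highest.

65.46 kHz, 86.78 kHz, 103.52 kHz, 124.84 kHz, 141.58 kHz

Frequencies that alias to 10.66 kHz are k·fs ± 10.66 kHz for integer k ≥ 0.
k=0: 10.66 kHz.
k=1: 27.4 kHz, 48.72 kHz.
k=2: 65.46 kHz, 86.78 kHz.
k=3: 103.52 kHz, 124.84 kHz.
k=4: 141.58 kHz, 162.9 kHz.
k=5: 179.64 kHz, 200.96 kHz.
Within [55.54 kHz, 160.88 kHz]: 65.46 kHz, 86.78 kHz, 103.52 kHz, 124.84 kHz, 141.58 kHz.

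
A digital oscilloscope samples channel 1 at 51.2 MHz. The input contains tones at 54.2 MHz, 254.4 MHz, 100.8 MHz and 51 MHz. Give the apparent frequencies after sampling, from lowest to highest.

0.2 MHz, 1.6 MHz, 3 MHz

fs/2 = 25.6 MHz.
54.2 MHz mod fs = 3 MHz.
3 MHz ≤ fs/2 = 25.6 MHz, appears at 3 MHz.
254.4 MHz mod fs = 49.6 MHz.
49.6 MHz > fs/2 = 25.6 MHz, folds to fs − 49.6 MHz = 1.6 MHz.
100.8 MHz mod fs = 49.6 MHz.
49.6 MHz > fs/2 = 25.6 MHz, folds to fs − 49.6 MHz = 1.6 MHz.
51 MHz > fs/2 = 25.6 MHz, folds to fs − 51 MHz = 0.2 MHz.
Distinct values: {0.2 MHz, 1.6 MHz, 3 MHz}.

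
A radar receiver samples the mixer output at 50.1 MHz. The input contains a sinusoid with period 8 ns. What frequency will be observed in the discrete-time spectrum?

24.8 MHz

T = 8 ns → f = 1/T = 125 MHz.
125 MHz mod fs = 24.8 MHz.
24.8 MHz ≤ fs/2 = 25.05 MHz, appears at 24.8 MHz.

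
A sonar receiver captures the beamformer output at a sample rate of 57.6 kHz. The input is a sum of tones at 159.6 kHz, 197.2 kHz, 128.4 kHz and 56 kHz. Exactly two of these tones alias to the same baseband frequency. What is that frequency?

13.2 kHz

fs/2 = 28.8 kHz.
159.6 kHz mod fs = 44.4 kHz.
44.4 kHz > fs/2 = 28.8 kHz, folds to fs − 44.4 kHz = 13.2 kHz.
197.2 kHz mod fs = 24.4 kHz.
24.4 kHz ≤ fs/2 = 28.8 kHz, appears at 24.4 kHz.
128.4 kHz mod fs = 13.2 kHz.
13.2 kHz ≤ fs/2 = 28.8 kHz, appears at 13.2 kHz.
56 kHz > fs/2 = 28.8 kHz, folds to fs − 56 kHz = 1.6 kHz.
128.4 kHz and 159.6 kHz both map to 13.2 kHz.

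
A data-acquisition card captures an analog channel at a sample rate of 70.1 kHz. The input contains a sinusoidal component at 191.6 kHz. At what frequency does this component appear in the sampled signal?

191.6 kHz mod fs = 51.4 kHz.
51.4 kHz > fs/2 = 35.05 kHz, folds to fs − 51.4 kHz = 18.7 kHz.

18.7 kHz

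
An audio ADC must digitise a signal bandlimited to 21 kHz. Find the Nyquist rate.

42 kHz

Nyquist rate = 2 × 21 kHz = 42 kHz.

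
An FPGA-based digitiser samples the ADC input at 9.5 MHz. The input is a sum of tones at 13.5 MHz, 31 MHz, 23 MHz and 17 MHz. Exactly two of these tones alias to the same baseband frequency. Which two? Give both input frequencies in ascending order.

fs/2 = 4.75 MHz.
13.5 MHz mod fs = 4 MHz.
4 MHz ≤ fs/2 = 4.75 MHz, appears at 4 MHz.
31 MHz mod fs = 2.5 MHz.
2.5 MHz ≤ fs/2 = 4.75 MHz, appears at 2.5 MHz.
23 MHz mod fs = 4 MHz.
4 MHz ≤ fs/2 = 4.75 MHz, appears at 4 MHz.
17 MHz mod fs = 7.5 MHz.
7.5 MHz > fs/2 = 4.75 MHz, folds to fs − 7.5 MHz = 2 MHz.
13.5 MHz and 23 MHz both map to 4 MHz.

13.5 MHz, 23 MHz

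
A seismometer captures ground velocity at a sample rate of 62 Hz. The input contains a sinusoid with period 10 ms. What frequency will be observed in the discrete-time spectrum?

T = 10 ms → f = 1/T = 100 Hz.
100 Hz mod fs = 38 Hz.
38 Hz > fs/2 = 31 Hz, folds to fs − 38 Hz = 24 Hz.

24 Hz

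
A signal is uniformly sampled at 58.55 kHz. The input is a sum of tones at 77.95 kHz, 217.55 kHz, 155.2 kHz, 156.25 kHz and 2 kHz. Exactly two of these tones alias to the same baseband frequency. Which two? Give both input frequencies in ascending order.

77.95 kHz, 156.25 kHz

fs/2 = 29.275 kHz.
77.95 kHz mod fs = 19.4 kHz.
19.4 kHz ≤ fs/2 = 29.275 kHz, appears at 19.4 kHz.
217.55 kHz mod fs = 41.9 kHz.
41.9 kHz > fs/2 = 29.275 kHz, folds to fs − 41.9 kHz = 16.65 kHz.
155.2 kHz mod fs = 38.1 kHz.
38.1 kHz > fs/2 = 29.275 kHz, folds to fs − 38.1 kHz = 20.45 kHz.
156.25 kHz mod fs = 39.15 kHz.
39.15 kHz > fs/2 = 29.275 kHz, folds to fs − 39.15 kHz = 19.4 kHz.
2 kHz ≤ fs/2 = 29.275 kHz, passes unchanged.
77.95 kHz and 156.25 kHz both map to 19.4 kHz.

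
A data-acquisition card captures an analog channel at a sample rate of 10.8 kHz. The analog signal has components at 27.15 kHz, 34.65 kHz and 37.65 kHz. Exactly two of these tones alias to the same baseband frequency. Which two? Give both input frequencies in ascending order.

fs/2 = 5.4 kHz.
27.15 kHz mod fs = 5.55 kHz.
5.55 kHz > fs/2 = 5.4 kHz, folds to fs − 5.55 kHz = 5.25 kHz.
34.65 kHz mod fs = 2.25 kHz.
2.25 kHz ≤ fs/2 = 5.4 kHz, appears at 2.25 kHz.
37.65 kHz mod fs = 5.25 kHz.
5.25 kHz ≤ fs/2 = 5.4 kHz, appears at 5.25 kHz.
27.15 kHz and 37.65 kHz both map to 5.25 kHz.

27.15 kHz, 37.65 kHz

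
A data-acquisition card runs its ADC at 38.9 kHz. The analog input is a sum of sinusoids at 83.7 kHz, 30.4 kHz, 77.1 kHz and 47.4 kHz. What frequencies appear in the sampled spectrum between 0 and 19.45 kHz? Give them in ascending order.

fs/2 = 19.45 kHz.
83.7 kHz mod fs = 5.9 kHz.
5.9 kHz ≤ fs/2 = 19.45 kHz, appears at 5.9 kHz.
30.4 kHz > fs/2 = 19.45 kHz, folds to fs − 30.4 kHz = 8.5 kHz.
77.1 kHz mod fs = 38.2 kHz.
38.2 kHz > fs/2 = 19.45 kHz, folds to fs − 38.2 kHz = 0.7 kHz.
47.4 kHz mod fs = 8.5 kHz.
8.5 kHz ≤ fs/2 = 19.45 kHz, appears at 8.5 kHz.
Distinct values: {0.7 kHz, 5.9 kHz, 8.5 kHz}.

0.7 kHz, 5.9 kHz, 8.5 kHz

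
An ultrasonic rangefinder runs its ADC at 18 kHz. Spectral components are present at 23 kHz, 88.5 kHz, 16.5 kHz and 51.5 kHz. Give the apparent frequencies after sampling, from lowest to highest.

1.5 kHz, 2.5 kHz, 5 kHz

fs/2 = 9 kHz.
23 kHz mod fs = 5 kHz.
5 kHz ≤ fs/2 = 9 kHz, appears at 5 kHz.
88.5 kHz mod fs = 16.5 kHz.
16.5 kHz > fs/2 = 9 kHz, folds to fs − 16.5 kHz = 1.5 kHz.
16.5 kHz > fs/2 = 9 kHz, folds to fs − 16.5 kHz = 1.5 kHz.
51.5 kHz mod fs = 15.5 kHz.
15.5 kHz > fs/2 = 9 kHz, folds to fs − 15.5 kHz = 2.5 kHz.
Distinct values: {1.5 kHz, 2.5 kHz, 5 kHz}.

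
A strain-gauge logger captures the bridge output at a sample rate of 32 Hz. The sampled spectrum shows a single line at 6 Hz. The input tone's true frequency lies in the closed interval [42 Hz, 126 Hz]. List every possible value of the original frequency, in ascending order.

58 Hz, 70 Hz, 90 Hz, 102 Hz, 122 Hz

Frequencies that alias to 6 Hz are k·fs ± 6 Hz for integer k ≥ 0.
k=0: 6 Hz.
k=1: 26 Hz, 38 Hz.
k=2: 58 Hz, 70 Hz.
k=3: 90 Hz, 102 Hz.
k=4: 122 Hz, 134 Hz.
k=5: 154 Hz, 166 Hz.
Within [42 Hz, 126 Hz]: 58 Hz, 70 Hz, 90 Hz, 102 Hz, 122 Hz.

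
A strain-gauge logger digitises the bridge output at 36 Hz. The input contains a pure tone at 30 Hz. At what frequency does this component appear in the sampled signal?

30 Hz > fs/2 = 18 Hz, folds to fs − 30 Hz = 6 Hz.

6 Hz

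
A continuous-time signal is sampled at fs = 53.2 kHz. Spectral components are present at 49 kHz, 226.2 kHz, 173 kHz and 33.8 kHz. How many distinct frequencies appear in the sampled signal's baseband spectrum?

3

fs/2 = 26.6 kHz.
49 kHz > fs/2 = 26.6 kHz, folds to fs − 49 kHz = 4.2 kHz.
226.2 kHz mod fs = 13.4 kHz.
13.4 kHz ≤ fs/2 = 26.6 kHz, appears at 13.4 kHz.
173 kHz mod fs = 13.4 kHz.
13.4 kHz ≤ fs/2 = 26.6 kHz, appears at 13.4 kHz.
33.8 kHz > fs/2 = 26.6 kHz, folds to fs − 33.8 kHz = 19.4 kHz.
Distinct values: {4.2 kHz, 13.4 kHz, 19.4 kHz} → 3.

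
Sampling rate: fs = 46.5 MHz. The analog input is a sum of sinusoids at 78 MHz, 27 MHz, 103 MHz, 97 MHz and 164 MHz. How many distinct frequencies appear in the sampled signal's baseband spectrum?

fs/2 = 23.25 MHz.
78 MHz mod fs = 31.5 MHz.
31.5 MHz > fs/2 = 23.25 MHz, folds to fs − 31.5 MHz = 15 MHz.
27 MHz > fs/2 = 23.25 MHz, folds to fs − 27 MHz = 19.5 MHz.
103 MHz mod fs = 10 MHz.
10 MHz ≤ fs/2 = 23.25 MHz, appears at 10 MHz.
97 MHz mod fs = 4 MHz.
4 MHz ≤ fs/2 = 23.25 MHz, appears at 4 MHz.
164 MHz mod fs = 24.5 MHz.
24.5 MHz > fs/2 = 23.25 MHz, folds to fs − 24.5 MHz = 22 MHz.
Distinct values: {4 MHz, 10 MHz, 15 MHz, 19.5 MHz, 22 MHz} → 5.

5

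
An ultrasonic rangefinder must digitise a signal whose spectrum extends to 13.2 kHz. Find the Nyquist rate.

26.4 kHz

Nyquist rate = 2 × 13.2 kHz = 26.4 kHz.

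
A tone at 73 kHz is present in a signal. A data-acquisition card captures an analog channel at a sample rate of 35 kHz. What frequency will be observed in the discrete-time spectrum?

73 kHz mod fs = 3 kHz.
3 kHz ≤ fs/2 = 17.5 kHz, appears at 3 kHz.

3 kHz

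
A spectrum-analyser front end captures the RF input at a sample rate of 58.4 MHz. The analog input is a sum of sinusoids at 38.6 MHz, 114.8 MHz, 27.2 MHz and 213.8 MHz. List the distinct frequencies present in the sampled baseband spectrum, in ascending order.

2 MHz, 19.8 MHz, 27.2 MHz

fs/2 = 29.2 MHz.
38.6 MHz > fs/2 = 29.2 MHz, folds to fs − 38.6 MHz = 19.8 MHz.
114.8 MHz mod fs = 56.4 MHz.
56.4 MHz > fs/2 = 29.2 MHz, folds to fs − 56.4 MHz = 2 MHz.
27.2 MHz ≤ fs/2 = 29.2 MHz, passes unchanged.
213.8 MHz mod fs = 38.6 MHz.
38.6 MHz > fs/2 = 29.2 MHz, folds to fs − 38.6 MHz = 19.8 MHz.
Distinct values: {2 MHz, 19.8 MHz, 27.2 MHz}.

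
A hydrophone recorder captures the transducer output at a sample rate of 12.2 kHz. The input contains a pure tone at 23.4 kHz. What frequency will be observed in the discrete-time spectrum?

23.4 kHz mod fs = 11.2 kHz.
11.2 kHz > fs/2 = 6.1 kHz, folds to fs − 11.2 kHz = 1 kHz.

1 kHz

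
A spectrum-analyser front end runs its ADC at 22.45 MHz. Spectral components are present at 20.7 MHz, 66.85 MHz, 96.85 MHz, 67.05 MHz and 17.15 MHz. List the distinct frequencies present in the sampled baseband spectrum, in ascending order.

0.3 MHz, 0.5 MHz, 1.75 MHz, 5.3 MHz, 7.05 MHz

fs/2 = 11.225 MHz.
20.7 MHz > fs/2 = 11.225 MHz, folds to fs − 20.7 MHz = 1.75 MHz.
66.85 MHz mod fs = 21.95 MHz.
21.95 MHz > fs/2 = 11.225 MHz, folds to fs − 21.95 MHz = 0.5 MHz.
96.85 MHz mod fs = 7.05 MHz.
7.05 MHz ≤ fs/2 = 11.225 MHz, appears at 7.05 MHz.
67.05 MHz mod fs = 22.15 MHz.
22.15 MHz > fs/2 = 11.225 MHz, folds to fs − 22.15 MHz = 0.3 MHz.
17.15 MHz > fs/2 = 11.225 MHz, folds to fs − 17.15 MHz = 5.3 MHz.
Distinct values: {0.3 MHz, 0.5 MHz, 1.75 MHz, 5.3 MHz, 7.05 MHz}.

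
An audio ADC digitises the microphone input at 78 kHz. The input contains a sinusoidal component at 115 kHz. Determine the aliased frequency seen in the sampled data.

37 kHz

115 kHz mod fs = 37 kHz.
37 kHz ≤ fs/2 = 39 kHz, appears at 37 kHz.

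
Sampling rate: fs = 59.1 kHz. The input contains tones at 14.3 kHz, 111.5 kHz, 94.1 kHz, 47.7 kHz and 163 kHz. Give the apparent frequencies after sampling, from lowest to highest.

fs/2 = 29.55 kHz.
14.3 kHz ≤ fs/2 = 29.55 kHz, passes unchanged.
111.5 kHz mod fs = 52.4 kHz.
52.4 kHz > fs/2 = 29.55 kHz, folds to fs − 52.4 kHz = 6.7 kHz.
94.1 kHz mod fs = 35 kHz.
35 kHz > fs/2 = 29.55 kHz, folds to fs − 35 kHz = 24.1 kHz.
47.7 kHz > fs/2 = 29.55 kHz, folds to fs − 47.7 kHz = 11.4 kHz.
163 kHz mod fs = 44.8 kHz.
44.8 kHz > fs/2 = 29.55 kHz, folds to fs − 44.8 kHz = 14.3 kHz.
Distinct values: {6.7 kHz, 11.4 kHz, 14.3 kHz, 24.1 kHz}.

6.7 kHz, 11.4 kHz, 14.3 kHz, 24.1 kHz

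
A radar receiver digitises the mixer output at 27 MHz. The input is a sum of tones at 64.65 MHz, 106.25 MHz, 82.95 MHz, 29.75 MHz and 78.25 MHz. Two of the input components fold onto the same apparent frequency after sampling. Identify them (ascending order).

29.75 MHz, 78.25 MHz

fs/2 = 13.5 MHz.
64.65 MHz mod fs = 10.65 MHz.
10.65 MHz ≤ fs/2 = 13.5 MHz, appears at 10.65 MHz.
106.25 MHz mod fs = 25.25 MHz.
25.25 MHz > fs/2 = 13.5 MHz, folds to fs − 25.25 MHz = 1.75 MHz.
82.95 MHz mod fs = 1.95 MHz.
1.95 MHz ≤ fs/2 = 13.5 MHz, appears at 1.95 MHz.
29.75 MHz mod fs = 2.75 MHz.
2.75 MHz ≤ fs/2 = 13.5 MHz, appears at 2.75 MHz.
78.25 MHz mod fs = 24.25 MHz.
24.25 MHz > fs/2 = 13.5 MHz, folds to fs − 24.25 MHz = 2.75 MHz.
29.75 MHz and 78.25 MHz both map to 2.75 MHz.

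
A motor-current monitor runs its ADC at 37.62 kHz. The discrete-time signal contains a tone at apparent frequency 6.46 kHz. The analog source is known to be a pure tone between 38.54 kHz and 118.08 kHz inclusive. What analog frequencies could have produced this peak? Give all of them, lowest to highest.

Frequencies that alias to 6.46 kHz are k·fs ± 6.46 kHz for integer k ≥ 0.
k=0: 6.46 kHz.
k=1: 31.16 kHz, 44.08 kHz.
k=2: 68.78 kHz, 81.7 kHz.
k=3: 106.4 kHz, 119.32 kHz.
k=4: 144.02 kHz, 156.94 kHz.
Within [38.54 kHz, 118.08 kHz]: 44.08 kHz, 68.78 kHz, 81.7 kHz, 106.4 kHz.

44.08 kHz, 68.78 kHz, 81.7 kHz, 106.4 kHz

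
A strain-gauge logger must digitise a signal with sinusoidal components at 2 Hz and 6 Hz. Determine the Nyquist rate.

12 Hz

Highest-frequency component: 6 Hz.
Nyquist rate = 2 × 6 Hz = 12 Hz.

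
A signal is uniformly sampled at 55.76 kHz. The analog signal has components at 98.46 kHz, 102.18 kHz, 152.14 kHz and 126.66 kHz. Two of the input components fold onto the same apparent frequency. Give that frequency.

15.14 kHz

fs/2 = 27.88 kHz.
98.46 kHz mod fs = 42.7 kHz.
42.7 kHz > fs/2 = 27.88 kHz, folds to fs − 42.7 kHz = 13.06 kHz.
102.18 kHz mod fs = 46.42 kHz.
46.42 kHz > fs/2 = 27.88 kHz, folds to fs − 46.42 kHz = 9.34 kHz.
152.14 kHz mod fs = 40.62 kHz.
40.62 kHz > fs/2 = 27.88 kHz, folds to fs − 40.62 kHz = 15.14 kHz.
126.66 kHz mod fs = 15.14 kHz.
15.14 kHz ≤ fs/2 = 27.88 kHz, appears at 15.14 kHz.
126.66 kHz and 152.14 kHz both map to 15.14 kHz.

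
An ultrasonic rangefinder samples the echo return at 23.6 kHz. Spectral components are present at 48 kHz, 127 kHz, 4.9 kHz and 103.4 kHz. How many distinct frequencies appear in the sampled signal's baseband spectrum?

fs/2 = 11.8 kHz.
48 kHz mod fs = 0.8 kHz.
0.8 kHz ≤ fs/2 = 11.8 kHz, appears at 0.8 kHz.
127 kHz mod fs = 9 kHz.
9 kHz ≤ fs/2 = 11.8 kHz, appears at 9 kHz.
4.9 kHz ≤ fs/2 = 11.8 kHz, passes unchanged.
103.4 kHz mod fs = 9 kHz.
9 kHz ≤ fs/2 = 11.8 kHz, appears at 9 kHz.
Distinct values: {0.8 kHz, 4.9 kHz, 9 kHz} → 3.

3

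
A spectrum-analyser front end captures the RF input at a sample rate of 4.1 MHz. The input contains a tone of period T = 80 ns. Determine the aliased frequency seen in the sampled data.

T = 80 ns → f = 1/T = 12.5 MHz.
12.5 MHz mod fs = 0.2 MHz.
0.2 MHz ≤ fs/2 = 2.05 MHz, appears at 0.2 MHz.

0.2 MHz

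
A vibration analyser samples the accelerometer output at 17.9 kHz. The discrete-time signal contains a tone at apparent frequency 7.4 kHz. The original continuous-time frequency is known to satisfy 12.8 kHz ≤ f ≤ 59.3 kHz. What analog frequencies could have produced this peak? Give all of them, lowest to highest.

25.3 kHz, 28.4 kHz, 43.2 kHz, 46.3 kHz

Frequencies that alias to 7.4 kHz are k·fs ± 7.4 kHz for integer k ≥ 0.
k=0: 7.4 kHz.
k=1: 10.5 kHz, 25.3 kHz.
k=2: 28.4 kHz, 43.2 kHz.
k=3: 46.3 kHz, 61.1 kHz.
k=4: 64.2 kHz, 79 kHz.
Within [12.8 kHz, 59.3 kHz]: 25.3 kHz, 28.4 kHz, 43.2 kHz, 46.3 kHz.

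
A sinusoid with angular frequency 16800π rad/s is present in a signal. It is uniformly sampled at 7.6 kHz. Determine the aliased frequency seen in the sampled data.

0.8 kHz

ω = 16800π rad/s → f = ω/(2π) = 8400 Hz = 8.4 kHz.
8.4 kHz mod fs = 0.8 kHz.
0.8 kHz ≤ fs/2 = 3.8 kHz, appears at 0.8 kHz.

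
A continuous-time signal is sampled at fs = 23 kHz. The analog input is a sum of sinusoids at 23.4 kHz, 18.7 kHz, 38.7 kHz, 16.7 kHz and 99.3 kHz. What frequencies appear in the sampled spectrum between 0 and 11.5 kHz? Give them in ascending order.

fs/2 = 11.5 kHz.
23.4 kHz mod fs = 0.4 kHz.
0.4 kHz ≤ fs/2 = 11.5 kHz, appears at 0.4 kHz.
18.7 kHz > fs/2 = 11.5 kHz, folds to fs − 18.7 kHz = 4.3 kHz.
38.7 kHz mod fs = 15.7 kHz.
15.7 kHz > fs/2 = 11.5 kHz, folds to fs − 15.7 kHz = 7.3 kHz.
16.7 kHz > fs/2 = 11.5 kHz, folds to fs − 16.7 kHz = 6.3 kHz.
99.3 kHz mod fs = 7.3 kHz.
7.3 kHz ≤ fs/2 = 11.5 kHz, appears at 7.3 kHz.
Distinct values: {0.4 kHz, 4.3 kHz, 6.3 kHz, 7.3 kHz}.

0.4 kHz, 4.3 kHz, 6.3 kHz, 7.3 kHz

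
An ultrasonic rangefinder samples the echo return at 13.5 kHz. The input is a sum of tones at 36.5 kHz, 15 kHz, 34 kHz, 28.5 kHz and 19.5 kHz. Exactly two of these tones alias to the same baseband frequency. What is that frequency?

1.5 kHz

fs/2 = 6.75 kHz.
36.5 kHz mod fs = 9.5 kHz.
9.5 kHz > fs/2 = 6.75 kHz, folds to fs − 9.5 kHz = 4 kHz.
15 kHz mod fs = 1.5 kHz.
1.5 kHz ≤ fs/2 = 6.75 kHz, appears at 1.5 kHz.
34 kHz mod fs = 7 kHz.
7 kHz > fs/2 = 6.75 kHz, folds to fs − 7 kHz = 6.5 kHz.
28.5 kHz mod fs = 1.5 kHz.
1.5 kHz ≤ fs/2 = 6.75 kHz, appears at 1.5 kHz.
19.5 kHz mod fs = 6 kHz.
6 kHz ≤ fs/2 = 6.75 kHz, appears at 6 kHz.
15 kHz and 28.5 kHz both map to 1.5 kHz.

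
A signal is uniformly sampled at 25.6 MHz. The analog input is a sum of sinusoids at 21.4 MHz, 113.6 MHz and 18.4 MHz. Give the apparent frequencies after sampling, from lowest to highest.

fs/2 = 12.8 MHz.
21.4 MHz > fs/2 = 12.8 MHz, folds to fs − 21.4 MHz = 4.2 MHz.
113.6 MHz mod fs = 11.2 MHz.
11.2 MHz ≤ fs/2 = 12.8 MHz, appears at 11.2 MHz.
18.4 MHz > fs/2 = 12.8 MHz, folds to fs − 18.4 MHz = 7.2 MHz.
Distinct values: {4.2 MHz, 7.2 MHz, 11.2 MHz}.

4.2 MHz, 7.2 MHz, 11.2 MHz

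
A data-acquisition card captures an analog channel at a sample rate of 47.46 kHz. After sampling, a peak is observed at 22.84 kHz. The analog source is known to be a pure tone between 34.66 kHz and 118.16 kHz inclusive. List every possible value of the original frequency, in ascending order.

70.3 kHz, 72.08 kHz, 117.76 kHz

Frequencies that alias to 22.84 kHz are k·fs ± 22.84 kHz for integer k ≥ 0.
k=0: 22.84 kHz.
k=1: 24.62 kHz, 70.3 kHz.
k=2: 72.08 kHz, 117.76 kHz.
k=3: 119.54 kHz, 165.22 kHz.
Within [34.66 kHz, 118.16 kHz]: 70.3 kHz, 72.08 kHz, 117.76 kHz.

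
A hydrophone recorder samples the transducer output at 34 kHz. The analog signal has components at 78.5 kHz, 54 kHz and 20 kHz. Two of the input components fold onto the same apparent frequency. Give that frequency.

fs/2 = 17 kHz.
78.5 kHz mod fs = 10.5 kHz.
10.5 kHz ≤ fs/2 = 17 kHz, appears at 10.5 kHz.
54 kHz mod fs = 20 kHz.
20 kHz > fs/2 = 17 kHz, folds to fs − 20 kHz = 14 kHz.
20 kHz > fs/2 = 17 kHz, folds to fs − 20 kHz = 14 kHz.
20 kHz and 54 kHz both map to 14 kHz.

14 kHz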